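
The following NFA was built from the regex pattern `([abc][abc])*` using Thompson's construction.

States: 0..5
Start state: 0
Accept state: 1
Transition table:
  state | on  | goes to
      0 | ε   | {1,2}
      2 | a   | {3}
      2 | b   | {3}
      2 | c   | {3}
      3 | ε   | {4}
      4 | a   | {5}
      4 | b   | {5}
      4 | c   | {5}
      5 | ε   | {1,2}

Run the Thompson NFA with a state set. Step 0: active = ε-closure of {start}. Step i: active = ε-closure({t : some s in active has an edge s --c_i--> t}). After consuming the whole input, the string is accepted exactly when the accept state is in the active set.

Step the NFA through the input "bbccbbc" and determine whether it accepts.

initial (ε-close {0}): {0,1,2}
'b' @ 1: {3,4}
'b' @ 2: {1,2,5}  ✓accept
'c' @ 3: {3,4}
'c' @ 4: {1,2,5}  ✓accept
'b' @ 5: {3,4}
'b' @ 6: {1,2,5}  ✓accept
'c' @ 7: {3,4}
after full input: {3,4}  (accept=1 not in)

Answer: REJECT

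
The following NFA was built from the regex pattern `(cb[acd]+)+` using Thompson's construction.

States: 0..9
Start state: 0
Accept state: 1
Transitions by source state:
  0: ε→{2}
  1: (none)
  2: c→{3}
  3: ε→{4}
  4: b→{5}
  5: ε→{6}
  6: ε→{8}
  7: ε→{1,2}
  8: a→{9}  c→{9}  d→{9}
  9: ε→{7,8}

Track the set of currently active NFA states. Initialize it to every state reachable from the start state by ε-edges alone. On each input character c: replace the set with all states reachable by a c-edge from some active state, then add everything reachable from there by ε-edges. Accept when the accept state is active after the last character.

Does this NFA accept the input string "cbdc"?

Answer: ACCEPT

Trace:
start: ε-closure({0}) = {0,2}
'c' @ 1: {3,4}
'b' @ 2: {5,6,8}
'd' @ 3: {1,2,7,8,9}  ✓accept
'c' @ 4: {1,2,3,4,7,8,9}  ✓accept
end set {1,2,3,4,7,8,9} — state 1 in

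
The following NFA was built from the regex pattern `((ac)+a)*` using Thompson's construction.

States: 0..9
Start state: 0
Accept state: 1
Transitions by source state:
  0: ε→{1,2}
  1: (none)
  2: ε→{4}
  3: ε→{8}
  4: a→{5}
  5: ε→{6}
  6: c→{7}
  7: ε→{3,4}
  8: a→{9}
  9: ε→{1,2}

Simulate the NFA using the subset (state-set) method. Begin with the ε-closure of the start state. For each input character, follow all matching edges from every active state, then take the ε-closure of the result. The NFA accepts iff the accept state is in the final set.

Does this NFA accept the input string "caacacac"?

Answer: REJECT

Derivation:
initial (ε-close {0}): {0,1,2,4}
'c' @ 1: {}  — dead — no transitions
rest 'aacacac' ignored (set empty)
end set {} — state 1 not in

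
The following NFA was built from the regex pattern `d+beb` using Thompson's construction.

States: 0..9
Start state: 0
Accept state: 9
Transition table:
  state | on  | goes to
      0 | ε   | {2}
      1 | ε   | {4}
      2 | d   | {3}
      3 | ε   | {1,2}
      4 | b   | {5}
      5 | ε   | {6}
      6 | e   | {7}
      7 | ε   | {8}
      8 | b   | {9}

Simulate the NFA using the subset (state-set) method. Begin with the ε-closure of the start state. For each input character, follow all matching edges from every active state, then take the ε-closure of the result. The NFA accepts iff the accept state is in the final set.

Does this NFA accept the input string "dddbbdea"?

initial (ε-close {0}): {0,2}
'd' @ 1: {1,2,3,4}
'd' @ 2: {1,2,3,4}
'd' @ 3: {1,2,3,4}
'b' @ 4: {5,6}
'b' @ 5: {}  — dead — no transitions
rest 'dea' ignored (set empty)
end set {} — state 9 not in

Answer: REJECT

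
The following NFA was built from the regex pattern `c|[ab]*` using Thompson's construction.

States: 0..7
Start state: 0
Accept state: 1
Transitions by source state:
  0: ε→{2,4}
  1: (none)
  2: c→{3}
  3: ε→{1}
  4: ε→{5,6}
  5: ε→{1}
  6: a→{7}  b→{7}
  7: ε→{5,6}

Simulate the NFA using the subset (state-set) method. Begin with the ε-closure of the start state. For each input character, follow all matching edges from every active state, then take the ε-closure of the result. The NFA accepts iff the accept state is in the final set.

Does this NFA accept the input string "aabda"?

initial (ε-close {0}): {0,1,2,4,5,6}
'a' @ 1: {1,5,6,7}  (accept∈set)
'a' @ 2: {1,5,6,7}  (accept∈set)
'b' @ 3: {1,5,6,7}  (accept∈set)
'd' @ 4: {}  — no active states
rest 'a' ignored (set empty)
end set {} — state 1 not in

Answer: REJECT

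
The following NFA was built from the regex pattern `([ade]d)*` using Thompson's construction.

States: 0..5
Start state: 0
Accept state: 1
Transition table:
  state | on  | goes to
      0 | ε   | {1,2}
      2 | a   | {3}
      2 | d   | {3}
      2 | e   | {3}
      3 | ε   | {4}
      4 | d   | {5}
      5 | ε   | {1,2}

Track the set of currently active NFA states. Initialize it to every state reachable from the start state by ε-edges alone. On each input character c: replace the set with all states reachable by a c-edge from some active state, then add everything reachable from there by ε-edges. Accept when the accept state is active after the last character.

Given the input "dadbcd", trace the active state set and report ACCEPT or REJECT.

start: ε-closure({0}) = {0,1,2}
'd' @ 1: {3,4}
'a' @ 2: {}  — state set empty
rest 'dbcd' ignored (set empty)
final: {}; accept 1 not in set

Answer: REJECT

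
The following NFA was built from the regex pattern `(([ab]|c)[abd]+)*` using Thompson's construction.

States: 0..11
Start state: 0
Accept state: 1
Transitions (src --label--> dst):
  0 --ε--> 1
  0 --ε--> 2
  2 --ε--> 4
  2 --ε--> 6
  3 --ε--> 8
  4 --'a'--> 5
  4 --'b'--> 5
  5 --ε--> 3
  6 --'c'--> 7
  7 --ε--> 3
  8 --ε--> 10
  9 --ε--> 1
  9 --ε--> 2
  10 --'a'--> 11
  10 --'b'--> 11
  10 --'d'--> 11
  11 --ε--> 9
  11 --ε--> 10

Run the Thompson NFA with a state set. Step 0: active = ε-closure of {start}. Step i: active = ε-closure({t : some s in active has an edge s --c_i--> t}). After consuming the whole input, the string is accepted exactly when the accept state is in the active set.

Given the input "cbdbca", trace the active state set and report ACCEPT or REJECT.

start: ε-closure({0}) = {0,1,2,4,6}
'c' @ 1: {3,7,8,10}
'b' @ 2: {1,2,4,6,9,10,11}  (accept∈set)
'd' @ 3: {1,2,4,6,9,10,11}  (accept∈set)
'b' @ 4: {1,2,3,4,5,6,8,9,10,11}  (accept∈set)
'c' @ 5: {3,7,8,10}
'a' @ 6: {1,2,4,6,9,10,11}  (accept∈set)
after full input: {1,2,4,6,9,10,11}  (accept=1 in)

Answer: ACCEPT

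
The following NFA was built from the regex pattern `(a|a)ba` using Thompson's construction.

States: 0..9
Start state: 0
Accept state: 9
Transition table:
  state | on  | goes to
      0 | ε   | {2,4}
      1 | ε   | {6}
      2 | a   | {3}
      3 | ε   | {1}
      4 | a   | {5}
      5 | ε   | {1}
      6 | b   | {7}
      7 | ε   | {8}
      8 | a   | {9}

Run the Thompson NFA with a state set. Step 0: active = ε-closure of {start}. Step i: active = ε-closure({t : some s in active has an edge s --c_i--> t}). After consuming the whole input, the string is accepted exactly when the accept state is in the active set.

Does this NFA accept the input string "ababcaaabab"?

Answer: REJECT

Derivation:
initial (ε-close {0}): {0,2,4}
'a' @ 1: {1,3,5,6}
'b' @ 2: {7,8}
'a' @ 3: {9}  (accept∈set)
'b' @ 4: {}  — state set empty
rest 'caaabab' ignored (set empty)
after full input: {}  (accept=9 not in)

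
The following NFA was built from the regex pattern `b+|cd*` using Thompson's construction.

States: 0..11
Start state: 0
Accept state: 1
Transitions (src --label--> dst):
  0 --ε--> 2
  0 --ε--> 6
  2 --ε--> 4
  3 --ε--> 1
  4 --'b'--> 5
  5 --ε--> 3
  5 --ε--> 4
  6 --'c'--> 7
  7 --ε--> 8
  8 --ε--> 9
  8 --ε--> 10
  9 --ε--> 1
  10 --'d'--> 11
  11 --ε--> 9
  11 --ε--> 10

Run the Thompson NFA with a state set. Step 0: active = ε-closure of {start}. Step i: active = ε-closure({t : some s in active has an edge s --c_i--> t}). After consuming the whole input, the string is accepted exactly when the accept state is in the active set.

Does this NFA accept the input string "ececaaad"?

Answer: REJECT

Steps:
start: ε-closure({0}) = {0,2,4,6}
'e' @ 1: {}  — no active states
rest 'cecaaad' ignored (set empty)
after full input: {}  (accept=1 not in)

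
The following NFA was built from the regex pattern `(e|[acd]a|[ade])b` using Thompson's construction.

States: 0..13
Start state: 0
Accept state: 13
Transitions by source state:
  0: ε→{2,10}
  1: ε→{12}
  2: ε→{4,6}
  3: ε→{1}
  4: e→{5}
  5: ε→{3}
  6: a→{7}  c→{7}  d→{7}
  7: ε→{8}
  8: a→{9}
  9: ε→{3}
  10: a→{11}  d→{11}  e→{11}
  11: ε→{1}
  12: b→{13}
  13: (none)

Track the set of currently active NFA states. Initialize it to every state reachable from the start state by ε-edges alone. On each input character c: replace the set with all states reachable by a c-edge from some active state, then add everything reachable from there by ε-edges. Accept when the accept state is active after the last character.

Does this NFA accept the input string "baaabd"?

Answer: REJECT

Derivation:
start: ε-closure({0}) = {0,2,4,6,10}
'b' @ 1: {}  — dead — no transitions
rest 'aaabd' ignored (set empty)
end set {} — state 13 not in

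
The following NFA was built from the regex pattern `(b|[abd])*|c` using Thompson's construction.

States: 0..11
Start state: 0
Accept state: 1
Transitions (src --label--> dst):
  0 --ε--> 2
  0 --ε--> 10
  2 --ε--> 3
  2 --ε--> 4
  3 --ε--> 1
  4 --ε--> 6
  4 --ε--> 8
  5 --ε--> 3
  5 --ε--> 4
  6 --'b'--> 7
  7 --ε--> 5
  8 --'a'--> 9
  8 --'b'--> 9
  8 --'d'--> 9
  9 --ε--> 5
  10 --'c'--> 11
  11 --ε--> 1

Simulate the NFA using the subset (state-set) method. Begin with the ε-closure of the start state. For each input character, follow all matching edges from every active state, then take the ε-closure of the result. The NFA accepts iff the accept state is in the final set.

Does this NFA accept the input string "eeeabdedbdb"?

S₀ = ε-closure({0}) = {0,1,2,3,4,6,8,10}
'e' @ 1: {}  — no active states
rest 'eeabdedbdb' ignored (set empty)
after full input: {}  (accept=1 not in)

Answer: REJECT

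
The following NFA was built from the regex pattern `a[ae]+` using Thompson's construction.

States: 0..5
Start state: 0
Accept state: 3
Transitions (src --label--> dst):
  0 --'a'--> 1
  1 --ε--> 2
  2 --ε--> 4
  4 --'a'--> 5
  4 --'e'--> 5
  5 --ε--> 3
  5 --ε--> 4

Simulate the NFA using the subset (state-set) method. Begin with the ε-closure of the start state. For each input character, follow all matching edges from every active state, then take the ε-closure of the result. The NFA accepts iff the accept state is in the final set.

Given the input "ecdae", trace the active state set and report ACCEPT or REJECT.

Answer: REJECT

Trace:
S₀ = ε-closure({0}) = {0}
'e' @ 1: {}  — dead — no transitions
rest 'cdae' ignored (set empty)
end set {} — state 3 not in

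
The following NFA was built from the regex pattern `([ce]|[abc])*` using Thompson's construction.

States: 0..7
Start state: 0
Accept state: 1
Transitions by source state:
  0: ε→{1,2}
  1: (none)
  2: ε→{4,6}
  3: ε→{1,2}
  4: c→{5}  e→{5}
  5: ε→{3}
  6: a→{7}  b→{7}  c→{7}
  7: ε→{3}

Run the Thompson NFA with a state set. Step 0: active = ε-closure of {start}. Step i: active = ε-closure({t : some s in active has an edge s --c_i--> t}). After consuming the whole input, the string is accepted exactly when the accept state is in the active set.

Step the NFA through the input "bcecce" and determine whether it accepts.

Answer: ACCEPT

Steps:
start: ε-closure({0}) = {0,1,2,4,6}
'b' @ 1: {1,2,3,4,6,7}  (accept∈set)
'c' @ 2: {1,2,3,4,5,6,7}  (accept∈set)
'e' @ 3: {1,2,3,4,5,6}  (accept∈set)
'c' @ 4: {1,2,3,4,5,6,7}  (accept∈set)
'c' @ 5: {1,2,3,4,5,6,7}  (accept∈set)
'e' @ 6: {1,2,3,4,5,6}  (accept∈set)
end set {1,2,3,4,5,6} — state 1 in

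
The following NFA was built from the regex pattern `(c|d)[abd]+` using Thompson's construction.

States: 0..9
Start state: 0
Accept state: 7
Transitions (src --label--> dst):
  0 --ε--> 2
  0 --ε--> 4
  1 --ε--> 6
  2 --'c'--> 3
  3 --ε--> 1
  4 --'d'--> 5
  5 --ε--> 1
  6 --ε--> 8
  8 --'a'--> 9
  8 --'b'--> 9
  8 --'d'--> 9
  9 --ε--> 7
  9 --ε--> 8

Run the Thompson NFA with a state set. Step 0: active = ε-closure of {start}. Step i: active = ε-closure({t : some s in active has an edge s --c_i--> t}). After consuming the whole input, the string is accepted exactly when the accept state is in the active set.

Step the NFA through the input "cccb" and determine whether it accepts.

start: ε-closure({0}) = {0,2,4}
'c' @ 1: {1,3,6,8}
'c' @ 2: {}  — dead — no transitions
rest 'cb' ignored (set empty)
after full input: {}  (accept=7 not in)

Answer: REJECT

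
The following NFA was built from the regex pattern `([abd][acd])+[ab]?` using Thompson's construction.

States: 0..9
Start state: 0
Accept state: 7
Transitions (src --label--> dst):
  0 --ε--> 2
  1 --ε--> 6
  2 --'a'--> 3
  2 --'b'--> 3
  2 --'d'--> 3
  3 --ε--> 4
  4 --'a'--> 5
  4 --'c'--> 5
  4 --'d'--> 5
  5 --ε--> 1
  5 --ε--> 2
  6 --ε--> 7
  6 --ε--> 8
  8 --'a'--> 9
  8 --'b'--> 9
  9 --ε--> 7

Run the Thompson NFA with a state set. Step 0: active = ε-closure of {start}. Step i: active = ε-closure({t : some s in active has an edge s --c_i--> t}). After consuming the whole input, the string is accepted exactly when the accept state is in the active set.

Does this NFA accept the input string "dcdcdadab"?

S₀ = ε-closure({0}) = {0,2}
'd' @ 1: {3,4}
'c' @ 2: {1,2,5,6,7,8}  [accepting]
'd' @ 3: {3,4}
'c' @ 4: {1,2,5,6,7,8}  [accepting]
'd' @ 5: {3,4}
'a' @ 6: {1,2,5,6,7,8}  [accepting]
'd' @ 7: {3,4}
'a' @ 8: {1,2,5,6,7,8}  [accepting]
'b' @ 9: {3,4,7,9}  [accepting]
end set {3,4,7,9} — state 7 in

Answer: ACCEPT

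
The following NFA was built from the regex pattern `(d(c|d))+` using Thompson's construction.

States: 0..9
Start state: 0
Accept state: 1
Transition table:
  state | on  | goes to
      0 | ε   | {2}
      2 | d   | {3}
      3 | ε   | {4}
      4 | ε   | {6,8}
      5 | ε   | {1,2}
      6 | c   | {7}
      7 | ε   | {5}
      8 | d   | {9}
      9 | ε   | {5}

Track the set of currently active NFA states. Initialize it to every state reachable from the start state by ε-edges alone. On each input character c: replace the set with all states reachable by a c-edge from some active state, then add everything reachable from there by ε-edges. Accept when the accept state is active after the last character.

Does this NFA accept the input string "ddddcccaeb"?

Answer: REJECT

Derivation:
S₀ = ε-closure({0}) = {0,2}
'd' @ 1: {3,4,6,8}
'd' @ 2: {1,2,5,9}  (accept∈set)
'd' @ 3: {3,4,6,8}
'd' @ 4: {1,2,5,9}  (accept∈set)
'c' @ 5: {}  — no active states
rest 'ccaeb' ignored (set empty)
after full input: {}  (accept=1 not in)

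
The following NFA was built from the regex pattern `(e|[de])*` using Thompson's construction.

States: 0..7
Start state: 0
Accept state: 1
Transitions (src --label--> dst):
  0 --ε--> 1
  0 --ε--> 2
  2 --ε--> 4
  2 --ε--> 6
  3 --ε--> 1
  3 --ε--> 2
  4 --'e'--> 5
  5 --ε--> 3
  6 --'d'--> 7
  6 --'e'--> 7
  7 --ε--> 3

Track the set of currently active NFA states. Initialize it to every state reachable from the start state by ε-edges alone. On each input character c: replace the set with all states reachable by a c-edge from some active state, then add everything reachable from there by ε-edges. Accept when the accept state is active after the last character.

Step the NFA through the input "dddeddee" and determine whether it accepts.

Answer: ACCEPT

Derivation:
S₀ = ε-closure({0}) = {0,1,2,4,6}
'd' @ 1: {1,2,3,4,6,7}  ✓accept
'd' @ 2: {1,2,3,4,6,7}  ✓accept
'd' @ 3: {1,2,3,4,6,7}  ✓accept
'e' @ 4: {1,2,3,4,5,6,7}  ✓accept
'd' @ 5: {1,2,3,4,6,7}  ✓accept
'd' @ 6: {1,2,3,4,6,7}  ✓accept
'e' @ 7: {1,2,3,4,5,6,7}  ✓accept
'e' @ 8: {1,2,3,4,5,6,7}  ✓accept
after full input: {1,2,3,4,5,6,7}  (accept=1 in)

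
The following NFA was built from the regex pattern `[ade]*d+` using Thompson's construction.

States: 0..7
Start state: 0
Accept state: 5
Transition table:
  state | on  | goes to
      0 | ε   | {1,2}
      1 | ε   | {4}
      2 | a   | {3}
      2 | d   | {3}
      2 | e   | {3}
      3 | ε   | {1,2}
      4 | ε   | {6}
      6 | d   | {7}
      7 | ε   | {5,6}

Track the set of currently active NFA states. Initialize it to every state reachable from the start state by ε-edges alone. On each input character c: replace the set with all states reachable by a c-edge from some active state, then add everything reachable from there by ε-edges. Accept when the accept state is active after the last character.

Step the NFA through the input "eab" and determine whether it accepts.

Answer: REJECT

Trace:
S₀ = ε-closure({0}) = {0,1,2,4,6}
'e' @ 1: {1,2,3,4,6}
'a' @ 2: {1,2,3,4,6}
'b' @ 3: {}  — dead — no transitions
final: {}; accept 5 not in set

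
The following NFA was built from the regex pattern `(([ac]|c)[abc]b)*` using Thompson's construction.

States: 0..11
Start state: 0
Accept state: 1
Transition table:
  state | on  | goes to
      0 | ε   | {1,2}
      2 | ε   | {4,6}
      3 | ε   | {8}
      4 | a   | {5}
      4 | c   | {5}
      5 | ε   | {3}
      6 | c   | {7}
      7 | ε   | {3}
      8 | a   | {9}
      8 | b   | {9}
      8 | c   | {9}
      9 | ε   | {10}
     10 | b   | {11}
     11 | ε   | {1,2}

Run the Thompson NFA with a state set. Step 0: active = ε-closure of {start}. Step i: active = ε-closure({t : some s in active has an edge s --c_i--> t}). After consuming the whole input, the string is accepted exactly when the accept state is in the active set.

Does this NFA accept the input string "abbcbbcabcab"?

initial (ε-close {0}): {0,1,2,4,6}
'a' @ 1: {3,5,8}
'b' @ 2: {9,10}
'b' @ 3: {1,2,4,6,11}  ✓accept
'c' @ 4: {3,5,7,8}
'b' @ 5: {9,10}
'b' @ 6: {1,2,4,6,11}  ✓accept
'c' @ 7: {3,5,7,8}
'a' @ 8: {9,10}
'b' @ 9: {1,2,4,6,11}  ✓accept
'c' @ 10: {3,5,7,8}
'a' @ 11: {9,10}
'b' @ 12: {1,2,4,6,11}  ✓accept
end set {1,2,4,6,11} — state 1 in

Answer: ACCEPT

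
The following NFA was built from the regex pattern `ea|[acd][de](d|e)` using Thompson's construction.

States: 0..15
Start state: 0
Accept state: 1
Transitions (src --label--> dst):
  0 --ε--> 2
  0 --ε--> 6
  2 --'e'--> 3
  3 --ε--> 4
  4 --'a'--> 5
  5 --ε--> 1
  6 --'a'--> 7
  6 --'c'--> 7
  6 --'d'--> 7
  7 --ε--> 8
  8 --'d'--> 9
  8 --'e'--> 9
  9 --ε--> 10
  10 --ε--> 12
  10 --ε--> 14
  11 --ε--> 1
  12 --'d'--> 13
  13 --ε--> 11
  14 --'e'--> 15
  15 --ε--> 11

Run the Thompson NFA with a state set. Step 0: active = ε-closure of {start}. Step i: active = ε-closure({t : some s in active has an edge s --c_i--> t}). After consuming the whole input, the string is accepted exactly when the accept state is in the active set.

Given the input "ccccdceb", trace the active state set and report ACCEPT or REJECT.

S₀ = ε-closure({0}) = {0,2,6}
'c' @ 1: {7,8}
'c' @ 2: {}  — no active states
rest 'ccdceb' ignored (set empty)
after full input: {}  (accept=1 not in)

Answer: REJECT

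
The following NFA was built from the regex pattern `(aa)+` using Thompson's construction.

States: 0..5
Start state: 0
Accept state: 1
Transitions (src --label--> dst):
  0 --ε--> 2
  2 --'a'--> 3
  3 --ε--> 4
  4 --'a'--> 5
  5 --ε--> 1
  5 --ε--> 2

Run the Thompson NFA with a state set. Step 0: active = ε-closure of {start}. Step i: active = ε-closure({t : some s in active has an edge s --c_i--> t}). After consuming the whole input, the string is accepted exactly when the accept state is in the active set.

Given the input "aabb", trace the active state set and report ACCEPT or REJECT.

Answer: REJECT

Steps:
S₀ = ε-closure({0}) = {0,2}
'a' @ 1: {3,4}
'a' @ 2: {1,2,5}  ✓accept
'b' @ 3: {}  — state set empty
rest 'b' ignored (set empty)
final: {}; accept 1 not in set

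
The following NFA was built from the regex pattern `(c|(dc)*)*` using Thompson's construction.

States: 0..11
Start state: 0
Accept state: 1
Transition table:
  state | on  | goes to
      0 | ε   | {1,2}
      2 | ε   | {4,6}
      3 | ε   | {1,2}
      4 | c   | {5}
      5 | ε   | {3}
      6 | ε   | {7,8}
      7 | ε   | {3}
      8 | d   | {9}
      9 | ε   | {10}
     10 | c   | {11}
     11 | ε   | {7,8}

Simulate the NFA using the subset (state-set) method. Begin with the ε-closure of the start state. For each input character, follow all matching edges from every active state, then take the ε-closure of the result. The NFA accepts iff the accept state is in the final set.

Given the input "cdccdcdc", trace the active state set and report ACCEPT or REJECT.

start: ε-closure({0}) = {0,1,2,3,4,6,7,8}
'c' @ 1: {1,2,3,4,5,6,7,8}  [accepting]
'd' @ 2: {9,10}
'c' @ 3: {1,2,3,4,6,7,8,11}  [accepting]
'c' @ 4: {1,2,3,4,5,6,7,8}  [accepting]
'd' @ 5: {9,10}
'c' @ 6: {1,2,3,4,6,7,8,11}  [accepting]
'd' @ 7: {9,10}
'c' @ 8: {1,2,3,4,6,7,8,11}  [accepting]
final: {1,2,3,4,6,7,8,11}; accept 1 in set

Answer: ACCEPT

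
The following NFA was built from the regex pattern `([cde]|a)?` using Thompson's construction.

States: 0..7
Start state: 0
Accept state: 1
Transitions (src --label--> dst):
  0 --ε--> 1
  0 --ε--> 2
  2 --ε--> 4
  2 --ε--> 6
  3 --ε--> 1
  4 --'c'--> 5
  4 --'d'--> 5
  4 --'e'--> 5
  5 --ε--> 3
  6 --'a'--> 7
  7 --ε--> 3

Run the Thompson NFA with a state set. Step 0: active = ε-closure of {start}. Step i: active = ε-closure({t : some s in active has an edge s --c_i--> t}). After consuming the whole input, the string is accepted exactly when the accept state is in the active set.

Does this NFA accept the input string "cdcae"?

Answer: REJECT

Trace:
start: ε-closure({0}) = {0,1,2,4,6}
'c' @ 1: {1,3,5}  (accept∈set)
'd' @ 2: {}  — no active states
rest 'cae' ignored (set empty)
final: {}; accept 1 not in set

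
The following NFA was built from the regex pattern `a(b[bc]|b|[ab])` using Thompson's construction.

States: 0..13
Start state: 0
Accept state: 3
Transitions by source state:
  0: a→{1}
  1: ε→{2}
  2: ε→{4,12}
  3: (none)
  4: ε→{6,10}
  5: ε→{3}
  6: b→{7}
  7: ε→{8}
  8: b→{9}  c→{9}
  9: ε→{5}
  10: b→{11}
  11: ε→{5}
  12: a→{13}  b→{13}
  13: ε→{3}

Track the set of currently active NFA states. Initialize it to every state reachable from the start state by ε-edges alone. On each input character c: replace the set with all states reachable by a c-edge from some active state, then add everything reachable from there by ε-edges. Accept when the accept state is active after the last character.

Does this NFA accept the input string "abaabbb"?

Answer: REJECT

Steps:
S₀ = ε-closure({0}) = {0}
'a' @ 1: {1,2,4,6,10,12}
'b' @ 2: {3,5,7,8,11,13}  (accept∈set)
'a' @ 3: {}  — state set empty
rest 'abbb' ignored (set empty)
after full input: {}  (accept=3 not in)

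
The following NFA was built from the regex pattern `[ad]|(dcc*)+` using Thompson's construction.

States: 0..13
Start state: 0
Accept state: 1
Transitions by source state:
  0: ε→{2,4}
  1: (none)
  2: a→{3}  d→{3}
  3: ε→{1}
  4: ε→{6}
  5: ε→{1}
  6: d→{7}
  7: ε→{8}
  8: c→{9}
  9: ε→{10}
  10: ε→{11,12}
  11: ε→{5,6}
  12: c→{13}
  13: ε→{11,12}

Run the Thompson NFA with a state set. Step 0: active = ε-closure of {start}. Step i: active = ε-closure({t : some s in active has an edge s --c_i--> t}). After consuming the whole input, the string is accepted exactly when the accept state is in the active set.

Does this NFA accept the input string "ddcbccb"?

Answer: REJECT

Derivation:
start: ε-closure({0}) = {0,2,4,6}
'd' @ 1: {1,3,7,8}  (accept∈set)
'd' @ 2: {}  — no active states
rest 'cbccb' ignored (set empty)
after full input: {}  (accept=1 not in)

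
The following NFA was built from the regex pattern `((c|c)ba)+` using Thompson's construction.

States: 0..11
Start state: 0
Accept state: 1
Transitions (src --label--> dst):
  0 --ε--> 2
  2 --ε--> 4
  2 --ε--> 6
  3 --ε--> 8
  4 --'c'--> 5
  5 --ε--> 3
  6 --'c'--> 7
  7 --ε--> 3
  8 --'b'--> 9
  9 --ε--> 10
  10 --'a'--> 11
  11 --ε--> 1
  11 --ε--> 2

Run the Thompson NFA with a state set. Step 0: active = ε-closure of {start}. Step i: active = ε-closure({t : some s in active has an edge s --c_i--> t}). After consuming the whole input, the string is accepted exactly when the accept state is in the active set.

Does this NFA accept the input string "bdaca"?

Answer: REJECT

Steps:
S₀ = ε-closure({0}) = {0,2,4,6}
'b' @ 1: {}  — dead — no transitions
rest 'daca' ignored (set empty)
final: {}; accept 1 not in set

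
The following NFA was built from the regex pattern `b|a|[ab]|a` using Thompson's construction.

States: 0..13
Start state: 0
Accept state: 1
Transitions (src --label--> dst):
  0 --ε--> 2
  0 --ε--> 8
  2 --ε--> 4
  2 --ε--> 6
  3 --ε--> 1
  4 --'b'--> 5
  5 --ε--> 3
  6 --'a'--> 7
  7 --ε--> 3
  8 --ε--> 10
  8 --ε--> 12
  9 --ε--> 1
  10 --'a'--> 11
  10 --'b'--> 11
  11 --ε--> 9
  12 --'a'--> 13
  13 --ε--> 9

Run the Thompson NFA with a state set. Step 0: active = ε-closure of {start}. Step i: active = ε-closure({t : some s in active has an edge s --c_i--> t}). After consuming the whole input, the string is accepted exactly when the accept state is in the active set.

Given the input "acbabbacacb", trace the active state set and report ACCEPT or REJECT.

start: ε-closure({0}) = {0,2,4,6,8,10,12}
'a' @ 1: {1,3,7,9,11,13}  ✓accept
'c' @ 2: {}  — no active states
rest 'babbacacb' ignored (set empty)
after full input: {}  (accept=1 not in)

Answer: REJECT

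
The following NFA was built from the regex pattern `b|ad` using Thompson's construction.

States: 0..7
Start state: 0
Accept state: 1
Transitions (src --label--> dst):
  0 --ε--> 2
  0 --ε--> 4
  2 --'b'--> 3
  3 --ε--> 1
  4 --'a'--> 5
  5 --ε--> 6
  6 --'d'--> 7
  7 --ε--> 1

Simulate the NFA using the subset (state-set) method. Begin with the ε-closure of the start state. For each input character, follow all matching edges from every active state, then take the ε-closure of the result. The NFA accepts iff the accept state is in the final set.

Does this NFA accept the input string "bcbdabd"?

S₀ = ε-closure({0}) = {0,2,4}
'b' @ 1: {1,3}  [accepting]
'c' @ 2: {}  — no active states
rest 'bdabd' ignored (set empty)
end set {} — state 1 not in

Answer: REJECT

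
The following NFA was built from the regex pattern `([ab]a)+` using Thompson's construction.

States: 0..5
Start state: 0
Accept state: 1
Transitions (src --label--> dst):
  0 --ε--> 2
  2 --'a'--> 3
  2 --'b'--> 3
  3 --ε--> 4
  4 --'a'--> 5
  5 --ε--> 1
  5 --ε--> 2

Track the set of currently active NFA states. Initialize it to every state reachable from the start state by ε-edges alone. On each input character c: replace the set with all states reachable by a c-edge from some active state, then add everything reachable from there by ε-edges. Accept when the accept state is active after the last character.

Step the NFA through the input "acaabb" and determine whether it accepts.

initial (ε-close {0}): {0,2}
'a' @ 1: {3,4}
'c' @ 2: {}  — state set empty
rest 'aabb' ignored (set empty)
end set {} — state 1 not in

Answer: REJECT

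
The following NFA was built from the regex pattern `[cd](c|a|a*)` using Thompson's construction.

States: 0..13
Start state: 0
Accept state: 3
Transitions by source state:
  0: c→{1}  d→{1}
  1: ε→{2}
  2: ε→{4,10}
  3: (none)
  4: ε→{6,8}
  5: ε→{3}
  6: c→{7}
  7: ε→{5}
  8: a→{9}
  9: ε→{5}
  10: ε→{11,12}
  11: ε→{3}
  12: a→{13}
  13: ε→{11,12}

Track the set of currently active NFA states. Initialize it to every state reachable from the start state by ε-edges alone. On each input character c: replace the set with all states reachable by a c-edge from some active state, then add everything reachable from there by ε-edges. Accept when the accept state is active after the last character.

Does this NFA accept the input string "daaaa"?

Answer: ACCEPT

Derivation:
initial (ε-close {0}): {0}
'd' @ 1: {1,2,3,4,6,8,10,11,12}  [accepting]
'a' @ 2: {3,5,9,11,12,13}  [accepting]
'a' @ 3: {3,11,12,13}  [accepting]
'a' @ 4: {3,11,12,13}  [accepting]
'a' @ 5: {3,11,12,13}  [accepting]
after full input: {3,11,12,13}  (accept=3 in)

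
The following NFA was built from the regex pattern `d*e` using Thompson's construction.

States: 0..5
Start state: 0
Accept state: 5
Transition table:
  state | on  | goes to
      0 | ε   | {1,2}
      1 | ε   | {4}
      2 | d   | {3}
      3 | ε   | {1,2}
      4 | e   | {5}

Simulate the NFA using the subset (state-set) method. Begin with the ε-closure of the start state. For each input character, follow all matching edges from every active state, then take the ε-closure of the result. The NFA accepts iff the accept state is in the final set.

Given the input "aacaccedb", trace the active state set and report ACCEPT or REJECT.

Answer: REJECT

Trace:
initial (ε-close {0}): {0,1,2,4}
'a' @ 1: {}  — no active states
rest 'acaccedb' ignored (set empty)
end set {} — state 5 not in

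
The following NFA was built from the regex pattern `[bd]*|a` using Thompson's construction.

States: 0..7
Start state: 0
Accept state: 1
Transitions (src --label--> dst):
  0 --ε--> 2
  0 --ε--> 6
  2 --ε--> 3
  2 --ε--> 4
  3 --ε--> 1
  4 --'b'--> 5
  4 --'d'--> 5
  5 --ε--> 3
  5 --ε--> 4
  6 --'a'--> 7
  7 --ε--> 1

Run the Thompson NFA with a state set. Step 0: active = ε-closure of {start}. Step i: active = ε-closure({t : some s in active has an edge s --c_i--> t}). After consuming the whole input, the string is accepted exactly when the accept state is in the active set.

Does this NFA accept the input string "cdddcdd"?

start: ε-closure({0}) = {0,1,2,3,4,6}
'c' @ 1: {}  — no active states
rest 'dddcdd' ignored (set empty)
after full input: {}  (accept=1 not in)

Answer: REJECT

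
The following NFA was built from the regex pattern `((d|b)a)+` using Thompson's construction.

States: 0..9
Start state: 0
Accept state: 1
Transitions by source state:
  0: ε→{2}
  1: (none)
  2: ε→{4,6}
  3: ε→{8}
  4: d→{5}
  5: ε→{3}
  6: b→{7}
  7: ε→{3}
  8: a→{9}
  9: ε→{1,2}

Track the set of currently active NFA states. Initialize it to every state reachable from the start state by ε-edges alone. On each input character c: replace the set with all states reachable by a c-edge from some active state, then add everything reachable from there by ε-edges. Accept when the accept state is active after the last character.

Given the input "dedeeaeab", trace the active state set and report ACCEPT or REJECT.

start: ε-closure({0}) = {0,2,4,6}
'd' @ 1: {3,5,8}
'e' @ 2: {}  — state set empty
rest 'deeaeab' ignored (set empty)
end set {} — state 1 not in

Answer: REJECT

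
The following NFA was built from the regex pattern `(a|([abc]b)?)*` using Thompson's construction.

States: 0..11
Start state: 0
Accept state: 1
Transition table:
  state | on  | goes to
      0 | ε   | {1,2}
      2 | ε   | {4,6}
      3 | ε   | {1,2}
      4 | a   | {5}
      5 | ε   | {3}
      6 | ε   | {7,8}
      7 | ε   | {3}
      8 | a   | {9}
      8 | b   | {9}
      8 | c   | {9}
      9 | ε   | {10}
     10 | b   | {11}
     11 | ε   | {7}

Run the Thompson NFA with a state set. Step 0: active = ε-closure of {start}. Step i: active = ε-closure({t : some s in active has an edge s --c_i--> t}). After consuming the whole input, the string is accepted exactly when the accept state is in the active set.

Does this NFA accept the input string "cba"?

initial (ε-close {0}): {0,1,2,3,4,6,7,8}
'c' @ 1: {9,10}
'b' @ 2: {1,2,3,4,6,7,8,11}  (accept∈set)
'a' @ 3: {1,2,3,4,5,6,7,8,9,10}  (accept∈set)
after full input: {1,2,3,4,5,6,7,8,9,10}  (accept=1 in)

Answer: ACCEPT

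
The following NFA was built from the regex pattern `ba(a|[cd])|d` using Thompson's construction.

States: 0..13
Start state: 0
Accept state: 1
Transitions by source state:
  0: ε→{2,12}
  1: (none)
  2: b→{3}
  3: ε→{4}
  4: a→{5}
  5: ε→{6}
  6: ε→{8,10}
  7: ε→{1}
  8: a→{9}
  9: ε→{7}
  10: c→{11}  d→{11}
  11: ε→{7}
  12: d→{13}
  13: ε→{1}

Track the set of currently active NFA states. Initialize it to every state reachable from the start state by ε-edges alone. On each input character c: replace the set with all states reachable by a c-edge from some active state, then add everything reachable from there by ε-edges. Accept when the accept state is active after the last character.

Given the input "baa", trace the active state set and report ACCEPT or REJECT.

Answer: ACCEPT

Trace:
start: ε-closure({0}) = {0,2,12}
'b' @ 1: {3,4}
'a' @ 2: {5,6,8,10}
'a' @ 3: {1,7,9}  ✓accept
end set {1,7,9} — state 1 in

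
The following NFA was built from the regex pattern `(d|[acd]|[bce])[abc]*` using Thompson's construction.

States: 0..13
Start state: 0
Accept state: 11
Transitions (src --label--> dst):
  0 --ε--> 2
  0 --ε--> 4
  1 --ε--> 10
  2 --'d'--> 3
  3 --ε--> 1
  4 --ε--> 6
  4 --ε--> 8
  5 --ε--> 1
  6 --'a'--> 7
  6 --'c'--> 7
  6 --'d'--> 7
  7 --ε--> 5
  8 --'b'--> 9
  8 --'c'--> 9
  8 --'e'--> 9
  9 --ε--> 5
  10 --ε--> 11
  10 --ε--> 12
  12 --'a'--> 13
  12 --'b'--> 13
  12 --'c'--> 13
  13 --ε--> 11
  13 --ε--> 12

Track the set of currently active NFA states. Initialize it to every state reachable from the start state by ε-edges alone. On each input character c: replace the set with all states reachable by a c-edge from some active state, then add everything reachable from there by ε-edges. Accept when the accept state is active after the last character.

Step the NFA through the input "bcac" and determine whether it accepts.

Answer: ACCEPT

Trace:
start: ε-closure({0}) = {0,2,4,6,8}
'b' @ 1: {1,5,9,10,11,12}  ✓accept
'c' @ 2: {11,12,13}  ✓accept
'a' @ 3: {11,12,13}  ✓accept
'c' @ 4: {11,12,13}  ✓accept
end set {11,12,13} — state 11 in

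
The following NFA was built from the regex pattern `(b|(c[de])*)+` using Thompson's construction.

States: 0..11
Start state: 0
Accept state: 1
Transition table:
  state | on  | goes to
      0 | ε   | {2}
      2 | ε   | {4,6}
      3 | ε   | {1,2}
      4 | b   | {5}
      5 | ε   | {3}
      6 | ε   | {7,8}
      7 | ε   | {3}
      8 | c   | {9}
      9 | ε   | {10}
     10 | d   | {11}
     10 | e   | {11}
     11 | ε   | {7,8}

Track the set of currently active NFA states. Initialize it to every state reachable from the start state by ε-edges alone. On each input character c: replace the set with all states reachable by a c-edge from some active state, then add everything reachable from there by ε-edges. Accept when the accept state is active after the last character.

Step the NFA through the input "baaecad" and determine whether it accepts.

initial (ε-close {0}): {0,1,2,3,4,6,7,8}
'b' @ 1: {1,2,3,4,5,6,7,8}  ✓accept
'a' @ 2: {}  — dead — no transitions
rest 'aecad' ignored (set empty)
after full input: {}  (accept=1 not in)

Answer: REJECT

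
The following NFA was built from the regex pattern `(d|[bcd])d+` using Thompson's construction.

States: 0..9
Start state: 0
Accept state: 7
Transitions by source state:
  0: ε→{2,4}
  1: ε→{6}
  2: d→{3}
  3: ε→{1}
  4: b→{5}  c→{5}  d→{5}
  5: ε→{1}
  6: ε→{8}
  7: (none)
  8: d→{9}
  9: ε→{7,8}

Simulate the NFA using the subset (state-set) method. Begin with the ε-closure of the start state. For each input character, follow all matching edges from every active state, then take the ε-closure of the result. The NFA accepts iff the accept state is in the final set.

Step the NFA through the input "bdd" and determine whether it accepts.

Answer: ACCEPT

Steps:
S₀ = ε-closure({0}) = {0,2,4}
'b' @ 1: {1,5,6,8}
'd' @ 2: {7,8,9}  [accepting]
'd' @ 3: {7,8,9}  [accepting]
after full input: {7,8,9}  (accept=7 in)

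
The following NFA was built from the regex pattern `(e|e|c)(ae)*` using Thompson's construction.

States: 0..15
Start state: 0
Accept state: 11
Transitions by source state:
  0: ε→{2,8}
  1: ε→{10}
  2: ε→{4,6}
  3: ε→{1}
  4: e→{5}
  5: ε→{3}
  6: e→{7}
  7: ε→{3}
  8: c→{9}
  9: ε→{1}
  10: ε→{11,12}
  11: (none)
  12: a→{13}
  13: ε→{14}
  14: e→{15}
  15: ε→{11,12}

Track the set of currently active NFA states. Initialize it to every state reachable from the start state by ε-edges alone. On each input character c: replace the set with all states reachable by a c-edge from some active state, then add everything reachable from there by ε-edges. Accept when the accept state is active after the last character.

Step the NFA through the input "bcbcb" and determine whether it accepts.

S₀ = ε-closure({0}) = {0,2,4,6,8}
'b' @ 1: {}  — dead — no transitions
rest 'cbcb' ignored (set empty)
end set {} — state 11 not in

Answer: REJECT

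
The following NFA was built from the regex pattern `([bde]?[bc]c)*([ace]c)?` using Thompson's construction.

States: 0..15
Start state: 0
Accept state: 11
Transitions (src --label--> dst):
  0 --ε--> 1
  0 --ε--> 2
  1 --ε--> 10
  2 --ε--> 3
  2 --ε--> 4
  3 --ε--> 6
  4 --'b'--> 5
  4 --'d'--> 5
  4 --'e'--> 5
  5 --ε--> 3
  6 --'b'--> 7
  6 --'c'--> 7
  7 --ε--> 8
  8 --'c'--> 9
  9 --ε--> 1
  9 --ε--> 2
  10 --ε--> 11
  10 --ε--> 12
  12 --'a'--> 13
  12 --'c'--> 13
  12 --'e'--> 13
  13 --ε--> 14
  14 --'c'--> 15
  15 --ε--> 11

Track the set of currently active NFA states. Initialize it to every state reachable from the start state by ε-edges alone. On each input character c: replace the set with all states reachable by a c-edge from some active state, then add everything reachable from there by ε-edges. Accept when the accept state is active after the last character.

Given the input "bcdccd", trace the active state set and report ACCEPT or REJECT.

Answer: REJECT

Trace:
S₀ = ε-closure({0}) = {0,1,2,3,4,6,10,11,12}
'b' @ 1: {3,5,6,7,8}
'c' @ 2: {1,2,3,4,6,7,8,9,10,11,12}  (accept∈set)
'd' @ 3: {3,5,6}
'c' @ 4: {7,8}
'c' @ 5: {1,2,3,4,6,9,10,11,12}  (accept∈set)
'd' @ 6: {3,5,6}
end set {3,5,6} — state 11 not in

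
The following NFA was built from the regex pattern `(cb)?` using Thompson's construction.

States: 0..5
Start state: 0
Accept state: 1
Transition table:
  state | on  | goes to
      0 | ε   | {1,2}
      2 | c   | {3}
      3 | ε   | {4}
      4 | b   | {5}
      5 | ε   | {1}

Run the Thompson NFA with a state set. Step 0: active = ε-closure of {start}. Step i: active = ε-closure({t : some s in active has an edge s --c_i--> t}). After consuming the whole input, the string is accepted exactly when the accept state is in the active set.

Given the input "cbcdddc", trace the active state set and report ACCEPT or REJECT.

Answer: REJECT

Derivation:
initial (ε-close {0}): {0,1,2}
'c' @ 1: {3,4}
'b' @ 2: {1,5}  ✓accept
'c' @ 3: {}  — no active states
rest 'dddc' ignored (set empty)
final: {}; accept 1 not in set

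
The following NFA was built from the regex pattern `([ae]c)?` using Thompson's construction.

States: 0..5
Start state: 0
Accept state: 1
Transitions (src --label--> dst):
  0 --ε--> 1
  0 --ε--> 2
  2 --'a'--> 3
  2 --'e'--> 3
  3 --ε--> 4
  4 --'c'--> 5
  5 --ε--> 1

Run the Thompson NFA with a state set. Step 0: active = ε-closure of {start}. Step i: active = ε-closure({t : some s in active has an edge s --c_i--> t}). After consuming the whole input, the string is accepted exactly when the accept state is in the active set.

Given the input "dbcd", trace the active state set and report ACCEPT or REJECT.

Answer: REJECT

Trace:
start: ε-closure({0}) = {0,1,2}
'd' @ 1: {}  — state set empty
rest 'bcd' ignored (set empty)
final: {}; accept 1 not in set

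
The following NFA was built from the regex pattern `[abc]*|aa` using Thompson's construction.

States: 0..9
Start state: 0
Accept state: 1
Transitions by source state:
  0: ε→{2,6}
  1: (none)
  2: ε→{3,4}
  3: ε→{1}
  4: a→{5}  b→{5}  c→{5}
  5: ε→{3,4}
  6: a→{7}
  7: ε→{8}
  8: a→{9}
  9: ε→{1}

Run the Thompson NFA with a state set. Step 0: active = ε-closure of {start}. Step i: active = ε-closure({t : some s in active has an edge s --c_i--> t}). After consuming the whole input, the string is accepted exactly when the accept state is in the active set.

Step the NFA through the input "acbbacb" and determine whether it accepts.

Answer: ACCEPT

Derivation:
S₀ = ε-closure({0}) = {0,1,2,3,4,6}
'a' @ 1: {1,3,4,5,7,8}  [accepting]
'c' @ 2: {1,3,4,5}  [accepting]
'b' @ 3: {1,3,4,5}  [accepting]
'b' @ 4: {1,3,4,5}  [accepting]
'a' @ 5: {1,3,4,5}  [accepting]
'c' @ 6: {1,3,4,5}  [accepting]
'b' @ 7: {1,3,4,5}  [accepting]
after full input: {1,3,4,5}  (accept=1 in)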